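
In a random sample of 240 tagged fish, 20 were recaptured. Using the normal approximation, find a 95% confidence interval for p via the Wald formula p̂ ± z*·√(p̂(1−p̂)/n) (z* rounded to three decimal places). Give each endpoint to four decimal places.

(0.0484, 0.1183)

The sample proportion is 20/240 = 0.08333.
SE(p̂) = √(0.08333·0.91667/240) = 0.017841.
The 95% critical value is z* = 1.960.
Margin = 1.960·0.017841 = 0.03497.
So the interval runs from 0.0484 to 0.1183.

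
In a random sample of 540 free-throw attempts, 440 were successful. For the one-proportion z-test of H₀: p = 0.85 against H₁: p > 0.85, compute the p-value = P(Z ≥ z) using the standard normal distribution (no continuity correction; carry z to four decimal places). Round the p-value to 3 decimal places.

p-value = 0.989

p̂ = 440/540 = 0.81481.
SE₀ = √(0.85·0.15/540) = 0.015366.
z = (p̂ − p₀)/SE = (440/540 − 0.85)/0.015366 ≈ -2.2898.
p-value = P(Z ≥ z) with z = -2.2898 → 0.989.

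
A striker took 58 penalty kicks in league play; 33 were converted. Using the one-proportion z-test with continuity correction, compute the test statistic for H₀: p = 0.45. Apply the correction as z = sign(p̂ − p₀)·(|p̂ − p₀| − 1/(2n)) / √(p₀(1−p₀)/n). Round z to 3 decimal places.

z = 1.689

With x = 33 successes in n = 58, p̂ = 0.56897. p̂ − p₀ = 0.118966.
1/(2n) = 0.008621.
Corrected numerator: |0.118966| − 0.008621 = 0.110345.
Under H₀, SE = √(p₀(1−p₀)/n) = √(0.45·0.55/58) = √0.004267241 = 0.065324.
z = (+)0.110345/0.065324 = 1.689.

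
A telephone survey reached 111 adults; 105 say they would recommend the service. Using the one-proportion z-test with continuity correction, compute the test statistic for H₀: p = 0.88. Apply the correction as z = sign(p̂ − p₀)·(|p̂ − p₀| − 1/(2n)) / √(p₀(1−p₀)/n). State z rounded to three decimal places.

Sample proportion p̂ = 105/111 = 0.94595. p̂ − p₀ = 0.065946.
1/(2n) = 0.004505.
Corrected numerator: |0.065946| − 0.004505 = 0.061441.
Under H₀, SE = √(p₀(1−p₀)/n) = √(0.88·0.12/111) = √0.000951351 = 0.030844.
z = (+)0.061441/0.030844 = 1.992.

z = 1.992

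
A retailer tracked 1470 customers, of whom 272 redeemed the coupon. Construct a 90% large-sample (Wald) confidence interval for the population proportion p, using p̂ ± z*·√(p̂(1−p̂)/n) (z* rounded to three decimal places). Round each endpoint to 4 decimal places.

(0.1684, 0.2017)

With x = 272 successes in n = 1470, p̂ = 0.18503.
SE(p̂) = √(0.18503·0.81497/1470) = 0.010128.
The 90% critical value is z* = 1.645.
Margin = 1.645·0.010128 = 0.01666.
CI: 0.18503 ± 0.01666 = (0.1684, 0.2017).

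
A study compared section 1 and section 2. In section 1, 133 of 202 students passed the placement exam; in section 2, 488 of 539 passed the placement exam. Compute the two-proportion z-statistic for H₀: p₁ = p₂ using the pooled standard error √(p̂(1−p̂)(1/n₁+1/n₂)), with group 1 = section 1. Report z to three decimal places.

Sample proportions: p̂₁ = 133/202 = 0.65842 and p̂₂ = 488/539 = 0.90538.
Pooled p̂ = (133+488)/(202+539) = 621/741 = 0.83806.
SE = √[p̂(1−p̂)(1/n₁+1/n₂)] = √[0.83806·0.16194·(1/202+1/539)] ≈ 0.030392.
z = -0.24696/0.030392 = -8.126.

z = -8.126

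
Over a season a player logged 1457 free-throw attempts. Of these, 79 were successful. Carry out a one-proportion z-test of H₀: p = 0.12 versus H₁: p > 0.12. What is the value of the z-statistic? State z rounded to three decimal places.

z = -7.727

With x = 79 successes in n = 1457, p̂ = 0.05422.
Null standard error: √(0.12·0.88/1457) = √0.000072478 = 0.008513.
Test statistic: z = -0.06578/0.008513 = -7.727.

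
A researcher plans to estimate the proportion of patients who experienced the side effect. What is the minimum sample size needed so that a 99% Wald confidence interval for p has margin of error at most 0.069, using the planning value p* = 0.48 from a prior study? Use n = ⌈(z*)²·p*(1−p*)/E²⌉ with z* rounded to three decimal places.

The 99% critical value is z* = 2.576.
p*(1−p*) = 0.48·0.52 = 0.2496.
Required n before rounding: 6.635776 × 0.2496 / 0.069² = 347.887.
⌈347.887⌉ = 348.

n = 348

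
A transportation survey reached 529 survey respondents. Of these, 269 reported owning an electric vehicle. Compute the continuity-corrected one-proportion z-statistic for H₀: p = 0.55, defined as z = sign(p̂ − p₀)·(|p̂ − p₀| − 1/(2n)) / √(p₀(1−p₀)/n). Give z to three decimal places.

Sample proportion p̂ = 269/529 = 0.50851. p̂ − p₀ = -0.041493.
Continuity correction 1/(2n) = 1/1058 = 0.000945.
Corrected numerator: |-0.041493| − 0.000945 = 0.040548.
Null standard error: √(0.55·0.45/529) = √0.000467864 = 0.021630.
z = (−)0.040548/0.021630 = -1.875.

z = -1.875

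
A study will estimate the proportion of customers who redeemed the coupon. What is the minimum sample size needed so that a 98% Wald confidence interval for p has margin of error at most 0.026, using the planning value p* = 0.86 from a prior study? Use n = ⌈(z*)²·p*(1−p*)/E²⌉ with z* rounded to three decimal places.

n = 964

For 98% confidence, z* = 2.326.
p*(1−p*) = 0.86·0.14 = 0.1204.
(z*)²·p*(1−p*)/E² = 5.410276·0.1204/0.000676 = 963.605.
⌈963.605⌉ = 964.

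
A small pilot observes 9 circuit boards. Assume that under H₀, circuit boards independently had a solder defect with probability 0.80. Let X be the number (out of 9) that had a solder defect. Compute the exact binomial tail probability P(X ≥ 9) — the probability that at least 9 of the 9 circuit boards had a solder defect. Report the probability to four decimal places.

X ~ Binomial(n=9, p=0.80).
P(X ≥ 9) = C(9,9)·0.80^9·0.20^0.
= 0.134218 = 0.1342.

P = 0.1342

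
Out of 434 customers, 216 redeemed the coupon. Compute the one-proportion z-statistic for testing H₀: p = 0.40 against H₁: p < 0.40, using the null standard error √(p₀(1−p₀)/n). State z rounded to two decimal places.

z = 4.15

p̂ = 216/434 = 0.49770.
SE₀ = √(0.40·0.60/434) = 0.023516.
Test statistic: z = 0.09770/0.023516 = 4.15.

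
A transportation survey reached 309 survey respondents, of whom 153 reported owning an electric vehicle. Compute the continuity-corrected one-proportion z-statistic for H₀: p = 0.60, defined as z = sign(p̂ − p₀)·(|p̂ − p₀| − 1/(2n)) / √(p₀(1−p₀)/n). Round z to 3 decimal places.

The sample proportion is 153/309 = 0.49515. p̂ − p₀ = -0.104854.
Continuity correction 1/(2n) = 1/618 = 0.001618.
Corrected numerator: |-0.104854| − 0.001618 = 0.103236.
Under H₀, SE = √(p₀(1−p₀)/n) = √(0.60·0.40/309) = √0.000776699 = 0.027869.
z = −0.103236/0.027869 = -3.704.

z = -3.704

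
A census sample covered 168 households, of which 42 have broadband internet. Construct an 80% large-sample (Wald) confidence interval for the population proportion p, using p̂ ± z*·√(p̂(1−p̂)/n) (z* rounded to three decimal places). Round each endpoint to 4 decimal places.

(0.2072, 0.2928)

The sample proportion is 42/168 = 0.25000.
SE = √(p̂(1−p̂)/n) = √(0.187500/168) = 0.033408.
z* = 1.282 at the 80% level.
Margin = 1.282·0.033408 = 0.04283.
Interval: 0.25000 ± 0.04283 → (0.2072, 0.2928).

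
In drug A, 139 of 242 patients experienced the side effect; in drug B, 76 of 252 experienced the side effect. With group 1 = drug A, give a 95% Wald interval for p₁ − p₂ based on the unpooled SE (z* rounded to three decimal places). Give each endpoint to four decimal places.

(0.1886, 0.3570)

p̂₁ = 139/242 = 0.57438, p̂₂ = 76/252 = 0.30159; p̂₁ − p̂₂ = 0.27279.
Unpooled SE = √(p̂₁(1−p̂₁)/n₁ + p̂₂(1−p̂₂)/n₂) = √(0.001010197 + 0.000835843) = 0.042966.
The 95% critical value is z* = 1.960. Margin = 1.960·0.042966 = 0.08421.
CI: 0.27279 ± 0.08421 = (0.1886, 0.3570).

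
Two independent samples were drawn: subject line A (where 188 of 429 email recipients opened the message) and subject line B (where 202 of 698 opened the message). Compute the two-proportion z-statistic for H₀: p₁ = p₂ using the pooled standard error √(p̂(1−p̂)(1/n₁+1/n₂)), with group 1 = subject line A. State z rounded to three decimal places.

p̂₁ = 188/429 = 0.43823, p̂₂ = 202/698 = 0.28940.
Pooling: p̂ = 390/1127 = 0.34605.
Pooled SE = √[0.2262998·0.00376367] ≈ 0.029184.
z = 0.14883/0.029184 = 5.100.

z = 5.100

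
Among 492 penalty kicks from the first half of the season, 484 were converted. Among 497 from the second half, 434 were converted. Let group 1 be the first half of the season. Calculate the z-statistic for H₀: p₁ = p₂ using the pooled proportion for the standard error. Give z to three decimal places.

Sample proportions: p̂₁ = 484/492 = 0.98374 and p̂₂ = 434/497 = 0.87324.
Pooling: p̂ = 918/989 = 0.92821.
SE = √[p̂(1−p̂)(1/n₁+1/n₂)] = √[0.92821·0.07179·(1/492+1/497)] ≈ 0.016417.
z = (p̂₁ − p̂₂)/SE = (0.98374 − 0.87324)/0.016417 = 0.11050/0.016417 = 6.731.

z = 6.731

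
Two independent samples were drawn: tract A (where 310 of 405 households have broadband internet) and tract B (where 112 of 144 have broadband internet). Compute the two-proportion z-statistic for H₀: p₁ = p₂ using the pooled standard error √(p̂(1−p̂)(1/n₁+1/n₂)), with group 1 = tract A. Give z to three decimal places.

Sample proportions: p̂₁ = 310/405 = 0.76543 and p̂₂ = 112/144 = 0.77778.
Pooled p̂ = (310+112)/(405+144) = 422/549 = 0.76867.
SE = √[p̂(1−p̂)(1/n₁+1/n₂)] = √[0.76867·0.23133·(1/405+1/144)] ≈ 0.040913.
z = (p̂₁ − p̂₂)/SE = (0.76543 − 0.77778)/0.040913 = -0.01235/0.040913 = -0.302.

z = -0.302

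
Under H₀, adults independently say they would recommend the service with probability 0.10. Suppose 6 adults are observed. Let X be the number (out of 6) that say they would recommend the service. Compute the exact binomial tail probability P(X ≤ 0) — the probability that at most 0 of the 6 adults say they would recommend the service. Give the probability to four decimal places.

X is binomial with n = 6 and p = 0.10.
P(X ≤ 0) = C(6,0)·0.10^0·0.90^6.
= 0.531441 = 0.5314.

P = 0.5314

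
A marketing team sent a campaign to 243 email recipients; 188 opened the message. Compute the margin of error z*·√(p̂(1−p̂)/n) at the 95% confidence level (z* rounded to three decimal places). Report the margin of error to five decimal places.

ME = 0.05261

Sample proportion p̂ = 188/243 = 0.77366.
SE = √(p̂(1−p̂)/n) = √(0.175109/243) = 0.026844.
The 95% critical value is z* = 1.960.
So ME = 0.05261.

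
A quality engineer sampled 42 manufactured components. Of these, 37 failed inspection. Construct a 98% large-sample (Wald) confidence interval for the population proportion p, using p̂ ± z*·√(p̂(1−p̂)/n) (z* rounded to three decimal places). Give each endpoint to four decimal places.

(0.7647, 0.9972)

The sample proportion is 37/42 = 0.88095.
Standard error of p̂: √(0.104875/42) = √0.002497031 = 0.049970.
The 98% critical value is z* = 2.326.
Margin of error: 2.326 × 0.049970 = 0.11623.
So the interval runs from 0.7647 to 0.9972.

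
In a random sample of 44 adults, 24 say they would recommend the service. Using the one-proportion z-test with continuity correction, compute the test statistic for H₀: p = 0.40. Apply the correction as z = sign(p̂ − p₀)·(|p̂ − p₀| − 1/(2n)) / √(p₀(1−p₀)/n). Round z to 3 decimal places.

With x = 24 successes in n = 44, p̂ = 0.54545. p̂ − p₀ = 0.145455.
Continuity correction 1/(2n) = 1/88 = 0.011364.
Corrected numerator: |0.145455| − 0.011364 = 0.134091.
Null standard error: √(0.40·0.60/44) = √0.005454545 = 0.073855.
z = (+)0.134091/0.073855 = 1.816.

z = 1.816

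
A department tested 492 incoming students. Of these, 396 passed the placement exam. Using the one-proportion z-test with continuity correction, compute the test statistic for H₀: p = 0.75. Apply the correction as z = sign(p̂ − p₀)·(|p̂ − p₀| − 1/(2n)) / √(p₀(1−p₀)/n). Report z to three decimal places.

z = 2.759

The sample proportion is 396/492 = 0.80488. p̂ − p₀ = 0.054878.
1/(2n) = 0.001016.
Corrected numerator: |0.054878| − 0.001016 = 0.053862.
Null standard error: √(0.75·0.25/492) = √0.000381098 = 0.019522.
z = (+)0.053862/0.019522 = 2.759.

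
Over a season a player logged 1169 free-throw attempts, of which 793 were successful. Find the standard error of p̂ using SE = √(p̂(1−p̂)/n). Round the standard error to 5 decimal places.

Sample proportion p̂ = 793/1169 = 0.67836.
p̂(1−p̂) = 0.218188.
SE = √(0.218188/1169) = √0.000186645 = 0.01366.

SE = 0.01366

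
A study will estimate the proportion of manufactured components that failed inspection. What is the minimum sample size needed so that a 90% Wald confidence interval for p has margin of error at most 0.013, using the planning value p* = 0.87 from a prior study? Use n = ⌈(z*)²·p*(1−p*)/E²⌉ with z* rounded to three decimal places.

For 90% confidence, z* = 1.645.
p*(1−p*) = 0.1131.
(z*)²·p*(1−p*)/E² = 2.706025·0.1131/0.000169 = 1810.955.
Rounding up, n = 1811.

n = 1811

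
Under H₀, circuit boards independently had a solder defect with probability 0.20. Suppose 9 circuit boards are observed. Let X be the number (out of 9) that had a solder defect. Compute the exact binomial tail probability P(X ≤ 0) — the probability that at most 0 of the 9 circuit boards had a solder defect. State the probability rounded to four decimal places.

X is binomial with n = 9 and p = 0.20.
P(X ≤ 0) = C(9,0)·0.20^0·0.80^9.
= 0.134218 = 0.1342.

P = 0.1342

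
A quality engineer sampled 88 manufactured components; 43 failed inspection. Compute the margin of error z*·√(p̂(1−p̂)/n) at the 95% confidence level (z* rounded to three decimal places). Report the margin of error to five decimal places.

p̂ = 43/88 = 0.48864.
Standard error of p̂: √(0.249871/88) = √0.002839442 = 0.053286.
For 95% confidence, z* = 1.960.
ME = 1.960·0.053286 = 0.10444.

ME = 0.10444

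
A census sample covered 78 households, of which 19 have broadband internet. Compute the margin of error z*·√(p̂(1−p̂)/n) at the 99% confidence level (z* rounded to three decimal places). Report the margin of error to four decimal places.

p̂ = 19/78 = 0.24359.
Standard error of p̂: √(0.184254/78) = √0.002362228 = 0.048603.
For 99% confidence, z* = 2.576.
So ME = 0.1252.

ME = 0.1252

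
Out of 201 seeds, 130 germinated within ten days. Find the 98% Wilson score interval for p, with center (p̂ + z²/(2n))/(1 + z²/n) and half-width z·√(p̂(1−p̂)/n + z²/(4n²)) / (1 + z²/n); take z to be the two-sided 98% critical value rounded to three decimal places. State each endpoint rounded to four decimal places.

p̂ = 130/201 = 0.64677; z = 2.326, so z² = 5.410276.
1 + z²/n = 1.026917.
Center = (0.64677 + 0.013458)/1.026917 = 0.64292.
Radicand: p̂(1−p̂)/n + z²/(4n²) = 0.001136615 + 0.000033479 = 0.001170094.
Half-width = z·√(radicand)/denom = 2.326·0.034207/1.026917 = 0.07748.
Interval: 0.64292 ± 0.07748 → (0.5654, 0.7204).

(0.5654, 0.7204)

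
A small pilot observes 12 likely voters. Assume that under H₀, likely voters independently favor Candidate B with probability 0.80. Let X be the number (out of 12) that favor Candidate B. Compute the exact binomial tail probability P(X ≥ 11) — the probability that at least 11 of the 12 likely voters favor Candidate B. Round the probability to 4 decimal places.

P = 0.2749

X is binomial with n = 12 and p = 0.80.
P(X ≥ 11) = C(12,11)·0.80^11·0.20^1 + C(12,12)·0.80^12·0.20^0.
= 0.206158 + 0.068719 = 0.2749.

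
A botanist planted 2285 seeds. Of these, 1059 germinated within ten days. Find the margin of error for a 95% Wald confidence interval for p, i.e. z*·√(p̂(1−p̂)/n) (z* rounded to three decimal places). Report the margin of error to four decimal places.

Sample proportion p̂ = 1059/2285 = 0.46346.
SE(p̂) = √(0.46346·0.53654/2285) = 0.010432.
The 95% critical value is z* = 1.960.
Margin of error = z*·SE = 1.960 × 0.010432 = 0.0204.

ME = 0.0204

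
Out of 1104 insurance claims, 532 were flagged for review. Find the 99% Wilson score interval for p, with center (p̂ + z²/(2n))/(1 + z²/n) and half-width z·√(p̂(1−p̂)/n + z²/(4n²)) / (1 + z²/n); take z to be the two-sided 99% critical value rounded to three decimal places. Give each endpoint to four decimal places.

p̂ = 532/1104 = 0.48188; z = 2.576, so z² = 6.635776.
1 + z²/n = 1.006011.
Center = (0.48188 + 0.003005)/1.006011 = 0.48199.
Radicand: p̂(1−p̂)/n + z²/(4n²) = 0.000226152 + 0.000001361 = 0.000227513.
Half-width = z·√(radicand)/denom = 2.576·0.015084/1.006011 = 0.03862.
So the interval runs from 0.4434 to 0.5206.

(0.4434, 0.5206)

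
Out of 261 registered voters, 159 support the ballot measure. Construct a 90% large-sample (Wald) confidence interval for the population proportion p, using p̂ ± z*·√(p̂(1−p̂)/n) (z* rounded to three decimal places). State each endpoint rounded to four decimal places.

With x = 159 successes in n = 261, p̂ = 0.60920.
SE = √(p̂(1−p̂)/n) = √(0.238076/261) = 0.030202.
z* = 1.645 at the 90% level.
Margin of error: 1.645 × 0.030202 = 0.04968.
Interval: 0.60920 ± 0.04968 → (0.5595, 0.6589).

(0.5595, 0.6589)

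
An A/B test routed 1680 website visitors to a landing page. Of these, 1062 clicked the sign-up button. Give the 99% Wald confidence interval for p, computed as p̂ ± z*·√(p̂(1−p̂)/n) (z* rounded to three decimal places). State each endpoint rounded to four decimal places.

(0.6018, 0.6624)

The sample proportion is 1062/1680 = 0.63214.
SE(p̂) = √(0.63214·0.36786/1680) = 0.011765.
z* = 2.576 at the 99% level.
Margin = 2.576·0.011765 = 0.03031.
Interval: 0.63214 ± 0.03031 → (0.6018, 0.6624).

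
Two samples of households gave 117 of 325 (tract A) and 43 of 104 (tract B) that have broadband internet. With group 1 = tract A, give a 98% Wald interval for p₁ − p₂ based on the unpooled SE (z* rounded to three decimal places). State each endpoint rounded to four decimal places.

(-0.1817, 0.0748)

p̂₁ = 0.36000, p̂₂ = 0.41346, so the observed difference is -0.05346.
Unpooled SE = √(p̂₁(1−p̂₁)/n₁ + p̂₂(1−p̂₂)/n₂) = √(0.000708923 + 0.002331837) = 0.055143.
z* = 2.326 at the 98% level. Margin = 2.326·0.055143 = 0.12826.
CI: -0.05346 ± 0.12826 = (-0.1817, 0.0748).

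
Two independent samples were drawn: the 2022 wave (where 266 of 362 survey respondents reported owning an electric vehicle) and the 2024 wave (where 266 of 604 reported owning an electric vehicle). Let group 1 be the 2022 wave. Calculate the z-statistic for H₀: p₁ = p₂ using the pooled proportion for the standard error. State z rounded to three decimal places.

Sample proportions: p̂₁ = 266/362 = 0.73481 and p̂₂ = 266/604 = 0.44040.
Pooled p̂ = (266+266)/(362+604) = 532/966 = 0.55072.
SE = √[p̂(1−p̂)(1/n₁+1/n₂)] = √[0.55072·0.44928·(1/362+1/604)] ≈ 0.033063.
z = (p̂₁ − p̂₂)/SE = (0.73481 − 0.44040)/0.033063 = 0.29441/0.033063 = 8.905.

z = 8.905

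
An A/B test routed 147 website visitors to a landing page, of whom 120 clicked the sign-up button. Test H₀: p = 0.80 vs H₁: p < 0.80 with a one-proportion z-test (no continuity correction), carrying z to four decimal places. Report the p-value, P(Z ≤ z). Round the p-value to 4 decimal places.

p-value = 0.6897

p̂ = 120/147 = 0.81633.
SE₀ = √(0.80·0.20/147) = 0.032991.
z = (p̂ − p₀)/SE = (120/147 − 0.80)/0.032991 ≈ 0.4949.
From the standard normal, P(Z ≤ z) = 0.6897.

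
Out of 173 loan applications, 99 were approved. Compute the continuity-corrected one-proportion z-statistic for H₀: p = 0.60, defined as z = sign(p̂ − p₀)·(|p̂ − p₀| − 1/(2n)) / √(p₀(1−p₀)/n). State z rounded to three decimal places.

With x = 99 successes in n = 173, p̂ = 0.57225. p̂ − p₀ = -0.027746.
Continuity correction 1/(2n) = 1/346 = 0.002890.
Corrected numerator: |-0.027746| − 0.002890 = 0.024856.
Under H₀, SE = √(p₀(1−p₀)/n) = √(0.60·0.40/173) = √0.001387283 = 0.037246.
z = (−)0.024856/0.037246 = -0.667.

z = -0.667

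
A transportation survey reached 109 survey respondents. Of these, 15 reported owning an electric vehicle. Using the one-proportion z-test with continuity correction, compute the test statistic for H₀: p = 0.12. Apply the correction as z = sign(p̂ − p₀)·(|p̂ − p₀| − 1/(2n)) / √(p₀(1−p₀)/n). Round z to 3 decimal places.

Sample proportion p̂ = 15/109 = 0.13761. p̂ − p₀ = 0.017615.
Continuity correction 1/(2n) = 1/218 = 0.004587.
Corrected numerator: |0.017615| − 0.004587 = 0.013028.
Under H₀, SE = √(p₀(1−p₀)/n) = √(0.12·0.88/109) = √0.000968807 = 0.031126.
z = +0.013028/0.031126 = 0.419.

z = 0.419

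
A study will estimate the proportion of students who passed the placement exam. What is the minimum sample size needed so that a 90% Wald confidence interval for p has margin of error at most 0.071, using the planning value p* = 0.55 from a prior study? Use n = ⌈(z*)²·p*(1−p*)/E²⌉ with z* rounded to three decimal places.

n = 133

For 90% confidence, z* = 1.645.
p*(1−p*) = 0.2475.
(z*)²·p*(1−p*)/E² = 2.706025·0.2475/0.005041 = 132.859.
⌈132.859⌉ = 133.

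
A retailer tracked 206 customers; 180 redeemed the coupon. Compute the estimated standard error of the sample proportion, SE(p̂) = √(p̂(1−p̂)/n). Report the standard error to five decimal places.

Sample proportion p̂ = 180/206 = 0.87379.
p̂(1−p̂) = 0.110281.
SE = √(0.110281/206) = √0.000535345 = 0.02314.

SE = 0.02314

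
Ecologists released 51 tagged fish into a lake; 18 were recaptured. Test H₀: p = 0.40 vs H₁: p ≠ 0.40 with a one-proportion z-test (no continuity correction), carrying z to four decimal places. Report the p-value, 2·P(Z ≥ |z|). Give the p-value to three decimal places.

p̂ = 18/51 = 0.35294.
Under H₀, SE = √(p₀(1−p₀)/n) = √(0.40·0.60/51) = √0.004705882 = 0.068599.
z = (p̂ − p₀)/SE = (18/51 − 0.40)/0.068599 ≈ -0.6860.
From the standard normal, 2·P(Z ≥ |z|) = 0.493.

p-value = 0.493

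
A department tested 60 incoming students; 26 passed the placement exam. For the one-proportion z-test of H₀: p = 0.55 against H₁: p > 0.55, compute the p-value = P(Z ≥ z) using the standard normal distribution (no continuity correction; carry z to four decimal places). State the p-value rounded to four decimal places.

Sample proportion p̂ = 26/60 = 0.43333.
SE₀ = √(0.55·0.45/60) = 0.064226.
Test statistic (full precision, shown to 4 dp): z = (26/60 − 0.55)/SE₀ ≈ -1.8165.
p-value = P(Z ≥ z) with z = -1.8165 → 0.9654.

p-value = 0.9654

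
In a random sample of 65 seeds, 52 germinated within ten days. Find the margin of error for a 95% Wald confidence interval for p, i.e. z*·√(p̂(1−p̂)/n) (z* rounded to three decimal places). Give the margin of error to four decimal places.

Sample proportion p̂ = 52/65 = 0.80000.
SE(p̂) = √(0.80000·0.20000/65) = 0.049614.
z* = 1.960 at the 95% level.
So ME = 0.0972.

ME = 0.0972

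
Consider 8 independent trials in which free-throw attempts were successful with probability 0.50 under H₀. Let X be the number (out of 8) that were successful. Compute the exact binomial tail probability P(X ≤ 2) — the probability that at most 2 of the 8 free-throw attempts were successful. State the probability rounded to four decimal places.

X ~ Binomial(n=8, p=0.50).
P(X ≤ 2) = C(8,0)·0.50^0·0.50^8 + C(8,1)·0.50^1·0.50^7 + C(8,2)·0.50^2·0.50^6.
= 0.003906 + 0.031250 + 0.109375 = 0.1445.

P = 0.1445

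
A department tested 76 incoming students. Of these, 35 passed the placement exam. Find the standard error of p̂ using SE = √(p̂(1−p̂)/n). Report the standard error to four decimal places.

With x = 35 successes in n = 76, p̂ = 0.46053.
p̂(1−p̂) = 0.248442.
SE = √(0.248442/76) = 0.0572.

SE = 0.0572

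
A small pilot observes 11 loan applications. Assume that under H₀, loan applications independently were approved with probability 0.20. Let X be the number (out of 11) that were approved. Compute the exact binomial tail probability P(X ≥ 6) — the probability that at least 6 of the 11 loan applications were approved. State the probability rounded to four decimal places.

X is binomial with n = 11 and p = 0.20.
P(X ≥ 6) = Σ_{j=6}^{11} C(11,j)·0.20^j·0.80^{11−j}.
= 0.009689 + 0.001730 + 0.000216 + 0.000018 + 0.000001 + 0.000000 = 0.0117.

P = 0.0117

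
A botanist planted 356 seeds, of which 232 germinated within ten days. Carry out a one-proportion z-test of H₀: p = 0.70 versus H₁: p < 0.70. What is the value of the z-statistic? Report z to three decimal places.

z = -1.989

With x = 232 successes in n = 356, p̂ = 0.65169.
Null standard error: √(0.70·0.30/356) = √0.000589888 = 0.024288.
z = (p̂ − p₀)/SE = (0.65169 − 0.70)/0.024288 = -1.989.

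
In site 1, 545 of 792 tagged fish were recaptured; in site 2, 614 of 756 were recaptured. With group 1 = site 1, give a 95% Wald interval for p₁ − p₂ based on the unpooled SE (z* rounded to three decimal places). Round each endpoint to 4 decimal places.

p̂₁ = 545/792 = 0.68813, p̂₂ = 614/756 = 0.81217; p̂₁ − p̂₂ = -0.12404.
SE = √(0.000270968 + 0.000201786) = √0.000472754 = 0.021743.
z* = 1.960 at the 95% level. Margin = 1.960·0.021743 = 0.04262.
So the interval runs from -0.1667 to -0.0814.

(-0.1667, -0.0814)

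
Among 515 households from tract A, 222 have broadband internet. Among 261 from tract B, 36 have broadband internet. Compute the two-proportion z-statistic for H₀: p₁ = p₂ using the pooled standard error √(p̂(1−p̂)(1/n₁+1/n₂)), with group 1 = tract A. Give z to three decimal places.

z = 8.189

p̂₁ = 222/515 = 0.43107, p̂₂ = 36/261 = 0.13793.
Pooling: p̂ = 258/776 = 0.33247.
SE = √[p̂(1−p̂)(1/n₁+1/n₂)] = √[0.33247·0.66753·(1/515+1/261)] ≈ 0.035795.
z = (p̂₁ − p̂₂)/SE = (0.43107 − 0.13793)/0.035795 = 0.29314/0.035795 = 8.189.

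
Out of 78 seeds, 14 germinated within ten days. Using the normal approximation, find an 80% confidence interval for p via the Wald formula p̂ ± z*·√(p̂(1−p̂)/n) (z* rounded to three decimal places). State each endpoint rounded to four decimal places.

p̂ = 14/78 = 0.17949.
SE(p̂) = √(0.17949·0.82051/78) = 0.043452.
For 80% confidence, z* = 1.282.
Margin = 1.282·0.043452 = 0.05571.
So the interval runs from 0.1238 to 0.2352.

(0.1238, 0.2352)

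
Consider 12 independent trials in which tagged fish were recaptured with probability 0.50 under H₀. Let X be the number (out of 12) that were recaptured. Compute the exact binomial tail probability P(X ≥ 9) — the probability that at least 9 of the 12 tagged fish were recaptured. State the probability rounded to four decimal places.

P = 0.0730

X ~ Binomial(n=12, p=0.50).
P(X ≥ 9) = C(12,9)·0.50^9·0.50^3 + C(12,10)·0.50^10·0.50^2 + C(12,11)·0.50^11·0.50^1 + C(12,12)·0.50^12·0.50^0.
= 0.053711 + 0.016113 + 0.002930 + 0.000244 = 0.0730.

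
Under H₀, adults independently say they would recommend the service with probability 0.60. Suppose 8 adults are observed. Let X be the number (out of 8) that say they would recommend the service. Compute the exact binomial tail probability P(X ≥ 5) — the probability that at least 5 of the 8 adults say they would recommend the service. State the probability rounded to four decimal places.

X is binomial with n = 8 and p = 0.60.
P(X ≥ 5) = C(8,5)·0.60^5·0.40^3 + C(8,6)·0.60^6·0.40^2 + C(8,7)·0.60^7·0.40^1 + C(8,8)·0.60^8·0.40^0.
= 0.278692 + 0.209019 + 0.089580 + 0.016796 = 0.5941.

P = 0.5941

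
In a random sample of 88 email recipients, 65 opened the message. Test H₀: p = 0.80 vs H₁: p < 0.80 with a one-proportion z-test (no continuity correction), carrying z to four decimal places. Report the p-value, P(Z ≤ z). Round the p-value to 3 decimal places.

With x = 65 successes in n = 88, p̂ = 0.73864.
SE₀ = √(0.80·0.20/88) = 0.042640.
z = (p̂ − p₀)/SE = (65/88 − 0.80)/0.042640 ≈ -1.4391.
p-value = P(Z ≤ z) with z = -1.4391 → 0.075.

p-value = 0.075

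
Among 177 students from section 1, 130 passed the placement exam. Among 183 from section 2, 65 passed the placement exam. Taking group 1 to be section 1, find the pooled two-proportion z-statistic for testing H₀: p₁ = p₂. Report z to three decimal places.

z = 7.220

p̂₁ = 130/177 = 0.73446, p̂₂ = 65/183 = 0.35519.
Pooled p̂ = (130+65)/(177+183) = 195/360 = 0.54167.
Pooled SE = √[0.2482639·0.01111420] ≈ 0.052529.
z = 0.37927/0.052529 = 7.220.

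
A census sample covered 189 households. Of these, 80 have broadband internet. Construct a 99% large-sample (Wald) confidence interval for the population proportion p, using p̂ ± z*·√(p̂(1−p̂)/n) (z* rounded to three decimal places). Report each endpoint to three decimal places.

The sample proportion is 80/189 = 0.42328.
SE = √(p̂(1−p̂)/n) = √(0.244114/189) = 0.035939.
The 99% critical value is z* = 2.576.
Margin = 2.576·0.035939 = 0.09258.
Interval: 0.42328 ± 0.09258 → (0.331, 0.516).

(0.331, 0.516)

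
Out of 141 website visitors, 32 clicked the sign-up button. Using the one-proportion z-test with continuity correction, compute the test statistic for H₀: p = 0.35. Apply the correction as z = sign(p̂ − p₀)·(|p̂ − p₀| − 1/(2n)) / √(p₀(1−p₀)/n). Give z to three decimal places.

Sample proportion p̂ = 32/141 = 0.22695. p̂ − p₀ = -0.123050.
1/(2n) = 0.003546.
Corrected numerator: |-0.123050| − 0.003546 = 0.119504.
Null standard error: √(0.35·0.65/141) = √0.001613475 = 0.040168.
z = −0.119504/0.040168 = -2.975.

z = -2.975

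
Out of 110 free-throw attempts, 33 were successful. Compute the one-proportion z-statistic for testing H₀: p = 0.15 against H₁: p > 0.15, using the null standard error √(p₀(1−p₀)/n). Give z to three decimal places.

z = 4.406

The sample proportion is 33/110 = 0.30000.
Null standard error: √(0.15·0.85/110) = √0.001159091 = 0.034045.
z = (p̂ − p₀)/SE = (0.30000 − 0.15)/0.034045 = 4.406.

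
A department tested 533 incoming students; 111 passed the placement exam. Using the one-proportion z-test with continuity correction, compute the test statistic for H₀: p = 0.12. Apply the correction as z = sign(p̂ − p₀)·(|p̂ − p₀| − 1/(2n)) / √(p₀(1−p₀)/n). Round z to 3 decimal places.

z = 6.203

Sample proportion p̂ = 111/533 = 0.20826. p̂ − p₀ = 0.088255.
1/(2n) = 0.000938.
Corrected numerator: |0.088255| − 0.000938 = 0.087317.
Under H₀, SE = √(p₀(1−p₀)/n) = √(0.12·0.88/533) = √0.000198124 = 0.014076.
z = (+)0.087317/0.014076 = 6.203.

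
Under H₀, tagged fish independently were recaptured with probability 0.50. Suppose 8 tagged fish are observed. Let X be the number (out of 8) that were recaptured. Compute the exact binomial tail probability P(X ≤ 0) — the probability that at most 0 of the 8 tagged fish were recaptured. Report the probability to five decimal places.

P = 0.00391

X ~ Binomial(n=8, p=0.50).
P(X ≤ 0) = C(8,0)·0.50^0·0.50^8.
= 0.003906 = 0.00391.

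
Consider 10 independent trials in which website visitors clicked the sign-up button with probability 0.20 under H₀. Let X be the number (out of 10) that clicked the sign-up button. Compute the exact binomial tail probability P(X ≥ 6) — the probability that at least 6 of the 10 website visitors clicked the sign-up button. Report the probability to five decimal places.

P = 0.00637

X is binomial with n = 10 and p = 0.20.
P(X ≥ 6) = Σ_{j=6}^{10} C(10,j)·0.20^j·0.80^{10−j}.
= 0.005505 + 0.000786 + 0.000074 + 0.000004 + 0.000000 = 0.00637.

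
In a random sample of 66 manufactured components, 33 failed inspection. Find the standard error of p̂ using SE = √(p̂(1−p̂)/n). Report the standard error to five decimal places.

SE = 0.06155

With x = 33 successes in n = 66, p̂ = 0.50000.
p̂(1−p̂) = 0.250000.
Dividing by n and taking the root: √0.003787879 = 0.06155.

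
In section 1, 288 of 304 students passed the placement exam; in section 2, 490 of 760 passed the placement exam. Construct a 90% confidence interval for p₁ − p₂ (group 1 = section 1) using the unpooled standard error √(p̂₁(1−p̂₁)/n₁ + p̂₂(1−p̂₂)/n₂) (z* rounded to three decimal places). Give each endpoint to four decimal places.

(0.2671, 0.3381)

p̂₁ = 0.94737, p̂₂ = 0.64474, so the observed difference is 0.30263.
SE = √(0.000164018 + 0.000301383) = √0.000465401 = 0.021573.
For 90% confidence, z* = 1.645. Margin of error = 0.03549.
So the interval runs from 0.2671 to 0.3381.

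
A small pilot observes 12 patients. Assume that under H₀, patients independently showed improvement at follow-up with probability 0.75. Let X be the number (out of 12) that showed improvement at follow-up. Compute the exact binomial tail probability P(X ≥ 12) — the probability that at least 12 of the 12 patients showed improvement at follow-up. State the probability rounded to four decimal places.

P = 0.0317

X ~ Binomial(n=12, p=0.75).
P(X ≥ 12) = C(12,12)·0.75^12·0.25^0.
= 0.031676 = 0.0317.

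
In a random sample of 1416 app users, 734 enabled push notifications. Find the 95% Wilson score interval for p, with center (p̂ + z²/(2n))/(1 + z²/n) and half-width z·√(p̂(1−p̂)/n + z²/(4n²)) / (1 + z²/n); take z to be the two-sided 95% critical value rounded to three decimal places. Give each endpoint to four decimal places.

(0.4923, 0.5443)

Here p̂ = 734/1416 = 0.51836 and z = 1.960 (z² = 3.841600).
Denominator 1 + z²/n = 1 + 3.841600/1416 = 1.002713.
Center = (0.51836 + 0.001356)/1.002713 = 0.51831.
Radicand: p̂(1−p̂)/n + z²/(4n²) = 0.000176316 + 0.000000479 = 0.000176795.
Half-width = z·√(radicand)/denom = 1.960·0.013296/1.002713 = 0.02599.
So the interval runs from 0.4923 to 0.5443.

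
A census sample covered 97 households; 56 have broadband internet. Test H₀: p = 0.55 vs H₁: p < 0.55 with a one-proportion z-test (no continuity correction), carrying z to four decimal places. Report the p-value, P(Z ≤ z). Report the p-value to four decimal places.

With x = 56 successes in n = 97, p̂ = 0.57732.
Under H₀, SE = √(p₀(1−p₀)/n) = √(0.55·0.45/97) = √0.002551546 = 0.050513.
Test statistic (full precision, shown to 4 dp): z = (56/97 − 0.55)/SE₀ ≈ 0.5408.
From the standard normal, P(Z ≤ z) = 0.7057.

p-value = 0.7057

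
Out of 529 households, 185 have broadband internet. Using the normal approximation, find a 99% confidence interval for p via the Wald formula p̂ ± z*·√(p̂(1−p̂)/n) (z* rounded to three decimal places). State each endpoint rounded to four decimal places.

(0.2963, 0.4031)

The sample proportion is 185/529 = 0.34972.
SE(p̂) = √(0.34972·0.65028/529) = 0.020734.
For 99% confidence, z* = 2.576.
Margin of error: 2.576 × 0.020734 = 0.05341.
CI: 0.34972 ± 0.05341 = (0.2963, 0.4031).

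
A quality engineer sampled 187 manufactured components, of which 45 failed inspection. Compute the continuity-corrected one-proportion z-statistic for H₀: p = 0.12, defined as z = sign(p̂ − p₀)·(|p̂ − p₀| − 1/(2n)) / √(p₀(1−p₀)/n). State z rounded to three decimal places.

z = 4.964

p̂ = 45/187 = 0.24064. p̂ − p₀ = 0.120642.
1/(2n) = 0.002674.
Corrected numerator: |0.120642| − 0.002674 = 0.117968.
SE₀ = √(0.12·0.88/187) = 0.023764.
z = +0.117968/0.023764 = 4.964.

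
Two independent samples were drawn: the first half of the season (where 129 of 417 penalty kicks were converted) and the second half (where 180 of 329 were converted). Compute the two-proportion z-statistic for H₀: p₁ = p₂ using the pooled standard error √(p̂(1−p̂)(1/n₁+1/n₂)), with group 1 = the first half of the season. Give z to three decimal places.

Sample proportions: p̂₁ = 129/417 = 0.30935 and p̂₂ = 180/329 = 0.54711.
Pooling: p̂ = 309/746 = 0.41421.
Pooled SE = √[0.2426399·0.00543760] ≈ 0.036323.
z = -0.23776/0.036323 = -6.546.

z = -6.546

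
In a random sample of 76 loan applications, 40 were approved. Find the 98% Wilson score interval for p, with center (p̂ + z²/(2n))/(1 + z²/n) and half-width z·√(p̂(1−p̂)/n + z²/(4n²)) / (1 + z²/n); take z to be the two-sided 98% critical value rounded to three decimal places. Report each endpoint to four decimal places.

Here p̂ = 40/76 = 0.52632 and z = 2.326 (z² = 5.410276).
1 + z²/n = 1.071188.
Center = (0.52632 + 0.035594)/1.071188 = 0.52457.
Radicand: p̂(1−p̂)/n + z²/(4n²) = 0.003280362 + 0.000234171 = 0.003514533.
Half-width = z·√(radicand)/denom = 2.326·0.059283/1.071188 = 0.12873.
Interval: 0.52457 ± 0.12873 → (0.3958, 0.6533).

(0.3958, 0.6533)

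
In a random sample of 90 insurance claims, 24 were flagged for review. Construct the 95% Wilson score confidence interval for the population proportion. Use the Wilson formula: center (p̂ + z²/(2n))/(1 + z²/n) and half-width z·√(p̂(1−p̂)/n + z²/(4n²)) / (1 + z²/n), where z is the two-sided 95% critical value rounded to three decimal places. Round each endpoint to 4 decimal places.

Here p̂ = 24/90 = 0.26667 and z = 1.960 (z² = 3.841600).
Denominator 1 + z²/n = 1 + 3.841600/90 = 1.042684.
Adjusted center: (0.26667 + z²/(2n))/1.042684 = 0.27622.
Radicand: p̂(1−p̂)/n + z²/(4n²) = 0.002172840 + 0.000118568 = 0.002291408.
Half-width = z·√(radicand)/denom = 1.960·0.047869/1.042684 = 0.08998.
So the interval runs from 0.1862 to 0.3662.

(0.1862, 0.3662)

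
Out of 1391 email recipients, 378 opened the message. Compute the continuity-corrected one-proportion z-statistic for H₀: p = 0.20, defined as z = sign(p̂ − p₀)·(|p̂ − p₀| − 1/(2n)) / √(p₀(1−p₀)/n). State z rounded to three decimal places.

z = 6.656

With x = 378 successes in n = 1391, p̂ = 0.27175. p̂ − p₀ = 0.071747.
Continuity correction 1/(2n) = 1/2782 = 0.000359.
Corrected numerator: |0.071747| − 0.000359 = 0.071388.
Under H₀, SE = √(p₀(1−p₀)/n) = √(0.20·0.80/1391) = √0.000115025 = 0.010725.
z = (+)0.071388/0.010725 = 6.656.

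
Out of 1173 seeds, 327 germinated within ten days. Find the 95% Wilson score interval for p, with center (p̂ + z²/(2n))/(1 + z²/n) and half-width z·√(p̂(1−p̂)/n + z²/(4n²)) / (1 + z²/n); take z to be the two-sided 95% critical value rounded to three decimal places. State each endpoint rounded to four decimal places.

Here p̂ = 327/1173 = 0.27877 and z = 1.960 (z² = 3.841600).
1 + z²/n = 1.003275.
Adjusted center: (0.27877 + z²/(2n))/1.003275 = 0.27949.
Radicand: p̂(1−p̂)/n + z²/(4n²) = 0.000171405 + 0.000000698 = 0.000172103.
Half-width = z·√(radicand)/denom = 1.960·0.013119/1.003275 = 0.02563.
So the interval runs from 0.2539 to 0.3051.

(0.2539, 0.3051)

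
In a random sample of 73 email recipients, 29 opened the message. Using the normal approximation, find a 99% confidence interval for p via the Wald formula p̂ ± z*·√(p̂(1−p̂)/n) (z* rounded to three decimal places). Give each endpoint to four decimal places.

p̂ = 29/73 = 0.39726.
SE(p̂) = √(0.39726·0.60274/73) = 0.057272.
z* = 2.576 at the 99% level.
Margin of error: 2.576 × 0.057272 = 0.14753.
CI: 0.39726 ± 0.14753 = (0.2497, 0.5448).

(0.2497, 0.5448)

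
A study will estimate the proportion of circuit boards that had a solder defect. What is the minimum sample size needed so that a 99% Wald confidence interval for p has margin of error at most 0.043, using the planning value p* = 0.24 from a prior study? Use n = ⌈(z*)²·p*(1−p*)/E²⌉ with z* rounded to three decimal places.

For 99% confidence, z* = 2.576.
p*(1−p*) = 0.24·0.76 = 0.1824.
Required n before rounding: 6.635776 × 0.1824 / 0.043² = 654.605.
Rounding up, n = 655.

n = 655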